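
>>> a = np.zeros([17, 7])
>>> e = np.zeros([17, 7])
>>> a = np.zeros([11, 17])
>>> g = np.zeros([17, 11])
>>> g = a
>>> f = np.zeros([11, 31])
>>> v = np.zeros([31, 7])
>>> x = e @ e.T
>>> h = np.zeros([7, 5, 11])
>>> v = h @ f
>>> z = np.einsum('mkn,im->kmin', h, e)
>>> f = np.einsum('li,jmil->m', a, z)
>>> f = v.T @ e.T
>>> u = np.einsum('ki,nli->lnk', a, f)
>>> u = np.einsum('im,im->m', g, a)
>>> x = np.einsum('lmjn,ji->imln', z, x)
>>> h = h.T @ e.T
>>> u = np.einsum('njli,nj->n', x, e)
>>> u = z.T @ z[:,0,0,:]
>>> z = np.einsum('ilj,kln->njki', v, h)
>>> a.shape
(11, 17)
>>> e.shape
(17, 7)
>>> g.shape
(11, 17)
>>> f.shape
(31, 5, 17)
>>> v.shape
(7, 5, 31)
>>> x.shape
(17, 7, 5, 11)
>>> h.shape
(11, 5, 17)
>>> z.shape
(17, 31, 11, 7)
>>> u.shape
(11, 17, 7, 11)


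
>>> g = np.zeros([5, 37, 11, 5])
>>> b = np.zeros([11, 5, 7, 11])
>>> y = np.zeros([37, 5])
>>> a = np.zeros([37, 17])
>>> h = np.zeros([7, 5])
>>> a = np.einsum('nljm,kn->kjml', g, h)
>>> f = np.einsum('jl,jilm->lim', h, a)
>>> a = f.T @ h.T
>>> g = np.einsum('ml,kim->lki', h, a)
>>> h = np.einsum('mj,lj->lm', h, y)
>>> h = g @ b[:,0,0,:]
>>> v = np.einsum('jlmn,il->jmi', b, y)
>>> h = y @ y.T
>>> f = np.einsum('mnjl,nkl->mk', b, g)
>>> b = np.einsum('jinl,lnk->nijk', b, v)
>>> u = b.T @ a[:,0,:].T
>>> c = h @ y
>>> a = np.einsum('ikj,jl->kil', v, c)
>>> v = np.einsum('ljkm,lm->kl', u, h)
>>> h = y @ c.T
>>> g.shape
(5, 37, 11)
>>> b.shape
(7, 5, 11, 37)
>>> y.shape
(37, 5)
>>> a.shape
(7, 11, 5)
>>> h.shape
(37, 37)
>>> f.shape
(11, 37)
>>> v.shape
(5, 37)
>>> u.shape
(37, 11, 5, 37)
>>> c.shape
(37, 5)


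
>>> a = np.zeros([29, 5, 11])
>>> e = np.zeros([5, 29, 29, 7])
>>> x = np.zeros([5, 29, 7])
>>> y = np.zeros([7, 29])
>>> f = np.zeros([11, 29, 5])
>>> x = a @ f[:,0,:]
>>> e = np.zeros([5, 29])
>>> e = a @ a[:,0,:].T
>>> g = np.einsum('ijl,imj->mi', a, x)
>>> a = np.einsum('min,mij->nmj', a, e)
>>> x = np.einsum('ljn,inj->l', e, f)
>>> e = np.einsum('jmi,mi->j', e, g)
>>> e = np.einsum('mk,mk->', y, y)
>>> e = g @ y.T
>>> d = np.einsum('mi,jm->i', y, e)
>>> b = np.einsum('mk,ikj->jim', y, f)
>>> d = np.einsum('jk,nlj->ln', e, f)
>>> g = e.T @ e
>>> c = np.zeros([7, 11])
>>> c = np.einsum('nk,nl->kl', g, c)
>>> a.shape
(11, 29, 29)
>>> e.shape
(5, 7)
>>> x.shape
(29,)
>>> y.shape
(7, 29)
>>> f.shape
(11, 29, 5)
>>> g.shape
(7, 7)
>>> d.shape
(29, 11)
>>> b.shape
(5, 11, 7)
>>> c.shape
(7, 11)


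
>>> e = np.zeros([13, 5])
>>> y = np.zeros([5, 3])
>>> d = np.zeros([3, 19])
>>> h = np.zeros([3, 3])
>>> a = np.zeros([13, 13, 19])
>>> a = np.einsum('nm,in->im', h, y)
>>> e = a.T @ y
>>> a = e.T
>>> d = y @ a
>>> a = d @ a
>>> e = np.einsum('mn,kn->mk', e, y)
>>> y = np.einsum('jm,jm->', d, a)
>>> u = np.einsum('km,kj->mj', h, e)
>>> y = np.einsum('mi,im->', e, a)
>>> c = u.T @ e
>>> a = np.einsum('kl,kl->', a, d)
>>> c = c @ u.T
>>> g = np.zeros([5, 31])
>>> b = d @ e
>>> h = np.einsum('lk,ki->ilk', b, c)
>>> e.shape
(3, 5)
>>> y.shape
()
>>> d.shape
(5, 3)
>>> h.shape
(3, 5, 5)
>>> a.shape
()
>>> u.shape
(3, 5)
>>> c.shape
(5, 3)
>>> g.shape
(5, 31)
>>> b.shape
(5, 5)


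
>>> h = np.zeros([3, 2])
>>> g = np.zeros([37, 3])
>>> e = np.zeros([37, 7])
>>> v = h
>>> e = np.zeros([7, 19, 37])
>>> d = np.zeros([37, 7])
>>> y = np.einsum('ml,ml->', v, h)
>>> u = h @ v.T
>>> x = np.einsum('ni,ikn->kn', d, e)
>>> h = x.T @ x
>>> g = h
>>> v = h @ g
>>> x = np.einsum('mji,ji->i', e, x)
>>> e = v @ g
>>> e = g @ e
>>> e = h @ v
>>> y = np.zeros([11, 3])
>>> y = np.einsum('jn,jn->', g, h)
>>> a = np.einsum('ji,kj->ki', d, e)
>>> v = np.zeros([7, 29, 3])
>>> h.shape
(37, 37)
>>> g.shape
(37, 37)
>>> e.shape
(37, 37)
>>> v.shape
(7, 29, 3)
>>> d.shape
(37, 7)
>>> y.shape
()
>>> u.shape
(3, 3)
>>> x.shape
(37,)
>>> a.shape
(37, 7)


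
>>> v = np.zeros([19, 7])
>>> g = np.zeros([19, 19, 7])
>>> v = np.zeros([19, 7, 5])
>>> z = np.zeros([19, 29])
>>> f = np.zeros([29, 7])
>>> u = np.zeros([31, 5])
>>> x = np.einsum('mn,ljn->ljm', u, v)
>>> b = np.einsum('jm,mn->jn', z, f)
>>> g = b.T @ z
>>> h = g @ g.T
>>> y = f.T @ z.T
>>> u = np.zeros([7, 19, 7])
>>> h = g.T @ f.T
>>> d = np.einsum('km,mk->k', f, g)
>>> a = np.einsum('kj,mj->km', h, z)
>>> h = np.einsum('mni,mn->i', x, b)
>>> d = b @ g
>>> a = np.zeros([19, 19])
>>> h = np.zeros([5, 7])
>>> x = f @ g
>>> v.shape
(19, 7, 5)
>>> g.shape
(7, 29)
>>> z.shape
(19, 29)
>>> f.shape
(29, 7)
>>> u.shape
(7, 19, 7)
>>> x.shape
(29, 29)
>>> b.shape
(19, 7)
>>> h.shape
(5, 7)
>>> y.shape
(7, 19)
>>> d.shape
(19, 29)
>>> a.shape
(19, 19)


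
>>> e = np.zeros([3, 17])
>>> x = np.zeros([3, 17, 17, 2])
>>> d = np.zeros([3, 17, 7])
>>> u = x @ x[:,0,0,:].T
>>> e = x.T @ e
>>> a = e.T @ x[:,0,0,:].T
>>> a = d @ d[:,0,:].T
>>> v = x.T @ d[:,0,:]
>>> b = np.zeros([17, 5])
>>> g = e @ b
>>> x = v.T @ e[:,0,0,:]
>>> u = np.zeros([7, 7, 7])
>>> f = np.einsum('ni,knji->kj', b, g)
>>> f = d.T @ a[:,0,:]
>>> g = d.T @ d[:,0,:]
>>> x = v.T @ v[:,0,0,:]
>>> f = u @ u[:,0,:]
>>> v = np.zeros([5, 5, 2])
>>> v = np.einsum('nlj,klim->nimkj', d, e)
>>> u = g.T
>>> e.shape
(2, 17, 17, 17)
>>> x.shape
(7, 17, 17, 7)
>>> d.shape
(3, 17, 7)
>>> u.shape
(7, 17, 7)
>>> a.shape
(3, 17, 3)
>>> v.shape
(3, 17, 17, 2, 7)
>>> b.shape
(17, 5)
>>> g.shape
(7, 17, 7)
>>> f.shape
(7, 7, 7)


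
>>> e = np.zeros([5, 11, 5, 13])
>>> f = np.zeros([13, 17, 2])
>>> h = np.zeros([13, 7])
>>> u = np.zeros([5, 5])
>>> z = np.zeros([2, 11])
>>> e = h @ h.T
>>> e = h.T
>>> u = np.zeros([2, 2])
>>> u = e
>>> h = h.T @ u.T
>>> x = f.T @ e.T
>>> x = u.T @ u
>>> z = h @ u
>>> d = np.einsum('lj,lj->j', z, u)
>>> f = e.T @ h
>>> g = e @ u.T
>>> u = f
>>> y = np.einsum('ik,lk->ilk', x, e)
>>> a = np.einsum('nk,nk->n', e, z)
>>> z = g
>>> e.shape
(7, 13)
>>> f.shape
(13, 7)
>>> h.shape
(7, 7)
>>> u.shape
(13, 7)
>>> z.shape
(7, 7)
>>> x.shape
(13, 13)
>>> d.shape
(13,)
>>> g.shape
(7, 7)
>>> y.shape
(13, 7, 13)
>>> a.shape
(7,)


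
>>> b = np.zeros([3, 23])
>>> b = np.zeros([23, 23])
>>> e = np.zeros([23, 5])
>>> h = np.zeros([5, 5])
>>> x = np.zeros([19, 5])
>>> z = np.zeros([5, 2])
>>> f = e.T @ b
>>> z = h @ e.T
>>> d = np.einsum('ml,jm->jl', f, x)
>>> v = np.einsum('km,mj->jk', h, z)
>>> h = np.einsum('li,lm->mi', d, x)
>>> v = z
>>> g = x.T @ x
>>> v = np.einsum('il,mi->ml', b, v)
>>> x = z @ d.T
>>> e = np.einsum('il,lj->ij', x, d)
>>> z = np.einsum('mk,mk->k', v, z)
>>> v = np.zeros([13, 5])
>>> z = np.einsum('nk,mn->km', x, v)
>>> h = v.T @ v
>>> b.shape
(23, 23)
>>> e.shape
(5, 23)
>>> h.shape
(5, 5)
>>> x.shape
(5, 19)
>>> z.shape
(19, 13)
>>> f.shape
(5, 23)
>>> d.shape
(19, 23)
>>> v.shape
(13, 5)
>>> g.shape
(5, 5)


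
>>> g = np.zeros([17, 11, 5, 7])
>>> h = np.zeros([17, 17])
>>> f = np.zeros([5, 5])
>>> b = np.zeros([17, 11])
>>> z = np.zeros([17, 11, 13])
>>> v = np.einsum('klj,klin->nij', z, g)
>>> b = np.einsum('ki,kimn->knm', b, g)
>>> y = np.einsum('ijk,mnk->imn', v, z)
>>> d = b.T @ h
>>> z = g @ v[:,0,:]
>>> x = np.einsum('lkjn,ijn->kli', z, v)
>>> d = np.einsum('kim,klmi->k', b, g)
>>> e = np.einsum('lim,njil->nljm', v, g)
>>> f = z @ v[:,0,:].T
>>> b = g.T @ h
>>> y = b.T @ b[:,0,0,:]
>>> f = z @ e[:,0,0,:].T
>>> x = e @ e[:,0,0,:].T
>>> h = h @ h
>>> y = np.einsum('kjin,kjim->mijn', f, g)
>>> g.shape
(17, 11, 5, 7)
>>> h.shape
(17, 17)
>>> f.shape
(17, 11, 5, 17)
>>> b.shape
(7, 5, 11, 17)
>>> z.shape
(17, 11, 5, 13)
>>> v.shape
(7, 5, 13)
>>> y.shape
(7, 5, 11, 17)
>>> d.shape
(17,)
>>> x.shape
(17, 7, 11, 17)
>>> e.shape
(17, 7, 11, 13)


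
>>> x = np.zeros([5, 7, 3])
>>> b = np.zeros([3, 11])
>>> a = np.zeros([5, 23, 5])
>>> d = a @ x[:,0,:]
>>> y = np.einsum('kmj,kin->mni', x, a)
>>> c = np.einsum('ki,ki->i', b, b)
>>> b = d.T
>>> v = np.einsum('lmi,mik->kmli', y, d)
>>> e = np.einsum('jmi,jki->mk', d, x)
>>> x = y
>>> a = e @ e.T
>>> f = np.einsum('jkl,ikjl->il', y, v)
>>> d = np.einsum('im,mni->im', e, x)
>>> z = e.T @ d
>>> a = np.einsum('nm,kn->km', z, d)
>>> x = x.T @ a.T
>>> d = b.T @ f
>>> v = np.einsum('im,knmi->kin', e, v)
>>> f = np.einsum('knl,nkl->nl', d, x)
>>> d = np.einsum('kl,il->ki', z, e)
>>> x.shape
(23, 5, 23)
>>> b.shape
(3, 23, 5)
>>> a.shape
(23, 7)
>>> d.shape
(7, 23)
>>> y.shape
(7, 5, 23)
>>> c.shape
(11,)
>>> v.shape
(3, 23, 5)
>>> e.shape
(23, 7)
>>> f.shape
(23, 23)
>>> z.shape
(7, 7)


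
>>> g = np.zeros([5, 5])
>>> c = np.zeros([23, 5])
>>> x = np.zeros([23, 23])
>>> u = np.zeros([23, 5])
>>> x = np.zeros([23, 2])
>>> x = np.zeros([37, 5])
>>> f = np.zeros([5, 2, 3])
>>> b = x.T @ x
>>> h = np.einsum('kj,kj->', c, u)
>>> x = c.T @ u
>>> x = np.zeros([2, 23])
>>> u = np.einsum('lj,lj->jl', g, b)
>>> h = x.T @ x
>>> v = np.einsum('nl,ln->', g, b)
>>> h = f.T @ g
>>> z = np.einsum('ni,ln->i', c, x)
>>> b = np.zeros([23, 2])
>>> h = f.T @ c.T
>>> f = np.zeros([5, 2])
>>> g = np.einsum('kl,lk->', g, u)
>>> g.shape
()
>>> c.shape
(23, 5)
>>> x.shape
(2, 23)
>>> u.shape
(5, 5)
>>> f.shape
(5, 2)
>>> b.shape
(23, 2)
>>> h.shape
(3, 2, 23)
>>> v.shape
()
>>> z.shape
(5,)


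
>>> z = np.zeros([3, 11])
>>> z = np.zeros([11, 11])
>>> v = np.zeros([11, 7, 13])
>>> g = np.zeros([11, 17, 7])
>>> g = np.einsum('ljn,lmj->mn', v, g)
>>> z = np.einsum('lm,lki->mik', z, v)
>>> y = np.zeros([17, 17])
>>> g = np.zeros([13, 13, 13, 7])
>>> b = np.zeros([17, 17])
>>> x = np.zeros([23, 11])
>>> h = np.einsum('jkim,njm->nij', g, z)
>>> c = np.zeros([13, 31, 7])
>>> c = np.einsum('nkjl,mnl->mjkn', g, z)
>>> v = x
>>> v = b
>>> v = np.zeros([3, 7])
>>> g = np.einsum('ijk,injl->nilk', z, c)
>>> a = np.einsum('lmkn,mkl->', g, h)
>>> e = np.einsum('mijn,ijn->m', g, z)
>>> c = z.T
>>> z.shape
(11, 13, 7)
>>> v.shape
(3, 7)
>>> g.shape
(13, 11, 13, 7)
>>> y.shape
(17, 17)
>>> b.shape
(17, 17)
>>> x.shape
(23, 11)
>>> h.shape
(11, 13, 13)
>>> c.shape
(7, 13, 11)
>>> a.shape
()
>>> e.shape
(13,)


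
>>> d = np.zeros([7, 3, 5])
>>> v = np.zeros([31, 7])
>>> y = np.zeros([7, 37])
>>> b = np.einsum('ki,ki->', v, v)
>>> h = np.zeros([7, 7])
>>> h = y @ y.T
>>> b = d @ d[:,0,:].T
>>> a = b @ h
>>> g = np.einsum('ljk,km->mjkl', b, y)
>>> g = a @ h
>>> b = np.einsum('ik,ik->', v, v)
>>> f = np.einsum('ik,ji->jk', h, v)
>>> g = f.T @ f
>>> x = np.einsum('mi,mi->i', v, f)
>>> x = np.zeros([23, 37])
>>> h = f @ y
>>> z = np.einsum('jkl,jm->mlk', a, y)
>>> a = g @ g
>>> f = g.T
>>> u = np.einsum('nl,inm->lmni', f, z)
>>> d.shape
(7, 3, 5)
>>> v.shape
(31, 7)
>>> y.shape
(7, 37)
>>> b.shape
()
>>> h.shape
(31, 37)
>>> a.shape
(7, 7)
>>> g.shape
(7, 7)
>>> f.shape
(7, 7)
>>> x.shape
(23, 37)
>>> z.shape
(37, 7, 3)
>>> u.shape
(7, 3, 7, 37)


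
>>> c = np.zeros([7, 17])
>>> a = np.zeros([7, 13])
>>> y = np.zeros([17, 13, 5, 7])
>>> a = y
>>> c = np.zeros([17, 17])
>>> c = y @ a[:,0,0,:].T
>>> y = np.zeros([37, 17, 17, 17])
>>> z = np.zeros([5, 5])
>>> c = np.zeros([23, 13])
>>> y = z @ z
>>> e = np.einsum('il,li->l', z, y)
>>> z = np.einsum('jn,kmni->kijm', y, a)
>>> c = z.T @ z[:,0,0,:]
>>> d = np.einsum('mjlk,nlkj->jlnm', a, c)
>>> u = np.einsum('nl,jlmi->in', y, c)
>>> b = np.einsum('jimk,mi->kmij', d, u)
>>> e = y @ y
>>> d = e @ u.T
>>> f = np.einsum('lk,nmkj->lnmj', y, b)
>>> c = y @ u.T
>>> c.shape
(5, 13)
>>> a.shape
(17, 13, 5, 7)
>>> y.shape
(5, 5)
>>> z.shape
(17, 7, 5, 13)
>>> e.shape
(5, 5)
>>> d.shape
(5, 13)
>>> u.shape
(13, 5)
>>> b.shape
(17, 13, 5, 13)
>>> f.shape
(5, 17, 13, 13)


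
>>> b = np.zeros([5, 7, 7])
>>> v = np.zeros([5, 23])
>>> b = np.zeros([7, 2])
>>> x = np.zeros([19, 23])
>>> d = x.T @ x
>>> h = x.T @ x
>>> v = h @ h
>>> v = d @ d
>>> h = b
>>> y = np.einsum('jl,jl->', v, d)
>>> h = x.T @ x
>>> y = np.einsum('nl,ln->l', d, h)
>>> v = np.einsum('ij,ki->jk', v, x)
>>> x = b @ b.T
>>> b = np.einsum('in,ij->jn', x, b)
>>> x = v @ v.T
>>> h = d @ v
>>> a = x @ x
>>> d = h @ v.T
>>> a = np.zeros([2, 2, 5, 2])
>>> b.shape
(2, 7)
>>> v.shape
(23, 19)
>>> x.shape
(23, 23)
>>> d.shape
(23, 23)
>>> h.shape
(23, 19)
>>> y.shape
(23,)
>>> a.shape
(2, 2, 5, 2)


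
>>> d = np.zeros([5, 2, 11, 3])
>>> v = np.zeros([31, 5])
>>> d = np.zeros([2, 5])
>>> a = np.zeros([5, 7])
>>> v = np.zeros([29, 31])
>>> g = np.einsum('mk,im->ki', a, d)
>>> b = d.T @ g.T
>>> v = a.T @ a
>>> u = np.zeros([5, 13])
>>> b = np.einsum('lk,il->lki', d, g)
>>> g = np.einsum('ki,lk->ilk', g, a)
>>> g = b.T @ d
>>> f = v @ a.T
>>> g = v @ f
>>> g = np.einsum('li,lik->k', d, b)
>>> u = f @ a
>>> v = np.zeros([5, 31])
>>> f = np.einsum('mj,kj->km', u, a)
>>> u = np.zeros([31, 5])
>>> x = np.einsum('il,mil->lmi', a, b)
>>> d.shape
(2, 5)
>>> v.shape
(5, 31)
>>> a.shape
(5, 7)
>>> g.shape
(7,)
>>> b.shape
(2, 5, 7)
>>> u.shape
(31, 5)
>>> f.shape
(5, 7)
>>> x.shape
(7, 2, 5)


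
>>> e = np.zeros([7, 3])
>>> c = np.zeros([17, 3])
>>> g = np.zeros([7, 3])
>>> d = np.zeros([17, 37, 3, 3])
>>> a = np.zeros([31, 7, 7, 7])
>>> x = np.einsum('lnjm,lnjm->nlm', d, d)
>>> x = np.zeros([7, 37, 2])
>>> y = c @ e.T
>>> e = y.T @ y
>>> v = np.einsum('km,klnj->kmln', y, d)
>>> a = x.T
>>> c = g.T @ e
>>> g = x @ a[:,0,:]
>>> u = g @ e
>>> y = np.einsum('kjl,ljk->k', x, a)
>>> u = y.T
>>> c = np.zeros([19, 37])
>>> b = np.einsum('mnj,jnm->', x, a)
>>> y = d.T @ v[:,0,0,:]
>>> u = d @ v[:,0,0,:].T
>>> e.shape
(7, 7)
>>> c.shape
(19, 37)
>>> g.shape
(7, 37, 7)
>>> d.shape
(17, 37, 3, 3)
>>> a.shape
(2, 37, 7)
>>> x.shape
(7, 37, 2)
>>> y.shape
(3, 3, 37, 3)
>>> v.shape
(17, 7, 37, 3)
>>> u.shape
(17, 37, 3, 17)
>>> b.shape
()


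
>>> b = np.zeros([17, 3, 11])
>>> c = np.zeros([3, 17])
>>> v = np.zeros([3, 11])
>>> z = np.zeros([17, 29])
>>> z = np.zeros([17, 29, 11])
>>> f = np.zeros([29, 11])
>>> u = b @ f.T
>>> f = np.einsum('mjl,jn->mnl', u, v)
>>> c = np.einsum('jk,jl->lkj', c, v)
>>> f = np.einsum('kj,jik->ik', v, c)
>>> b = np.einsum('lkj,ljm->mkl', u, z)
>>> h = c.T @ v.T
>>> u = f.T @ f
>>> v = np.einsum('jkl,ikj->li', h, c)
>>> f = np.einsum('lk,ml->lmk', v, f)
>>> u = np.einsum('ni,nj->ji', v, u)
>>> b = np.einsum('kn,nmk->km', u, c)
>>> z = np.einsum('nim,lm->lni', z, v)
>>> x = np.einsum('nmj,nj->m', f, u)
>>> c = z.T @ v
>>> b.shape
(3, 17)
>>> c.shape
(29, 17, 11)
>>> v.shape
(3, 11)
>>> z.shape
(3, 17, 29)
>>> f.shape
(3, 17, 11)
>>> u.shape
(3, 11)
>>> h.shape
(3, 17, 3)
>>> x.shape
(17,)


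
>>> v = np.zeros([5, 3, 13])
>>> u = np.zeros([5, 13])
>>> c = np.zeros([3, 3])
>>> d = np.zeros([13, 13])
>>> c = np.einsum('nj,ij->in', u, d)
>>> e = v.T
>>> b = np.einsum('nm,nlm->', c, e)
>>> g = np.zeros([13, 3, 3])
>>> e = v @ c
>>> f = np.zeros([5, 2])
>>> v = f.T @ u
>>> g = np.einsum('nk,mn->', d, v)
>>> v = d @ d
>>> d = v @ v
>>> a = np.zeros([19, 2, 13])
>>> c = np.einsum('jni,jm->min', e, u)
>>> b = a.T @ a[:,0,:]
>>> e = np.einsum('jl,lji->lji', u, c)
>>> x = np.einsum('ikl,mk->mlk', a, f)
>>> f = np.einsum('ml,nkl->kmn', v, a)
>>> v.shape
(13, 13)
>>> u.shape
(5, 13)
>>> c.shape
(13, 5, 3)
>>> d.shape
(13, 13)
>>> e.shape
(13, 5, 3)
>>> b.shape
(13, 2, 13)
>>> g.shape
()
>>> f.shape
(2, 13, 19)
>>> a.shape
(19, 2, 13)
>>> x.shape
(5, 13, 2)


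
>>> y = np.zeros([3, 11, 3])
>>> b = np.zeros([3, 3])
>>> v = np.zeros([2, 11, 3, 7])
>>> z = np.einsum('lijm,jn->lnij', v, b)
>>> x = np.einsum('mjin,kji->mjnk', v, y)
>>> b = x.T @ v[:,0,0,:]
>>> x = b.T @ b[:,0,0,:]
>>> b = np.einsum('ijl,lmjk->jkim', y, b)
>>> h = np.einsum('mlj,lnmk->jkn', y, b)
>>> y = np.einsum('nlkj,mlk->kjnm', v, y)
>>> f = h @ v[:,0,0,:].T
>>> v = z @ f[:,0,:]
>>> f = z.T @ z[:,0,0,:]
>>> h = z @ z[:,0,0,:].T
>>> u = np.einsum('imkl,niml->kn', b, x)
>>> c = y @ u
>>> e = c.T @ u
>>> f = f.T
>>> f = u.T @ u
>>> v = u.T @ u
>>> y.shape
(3, 7, 2, 3)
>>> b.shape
(11, 7, 3, 7)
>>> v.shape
(7, 7)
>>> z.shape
(2, 3, 11, 3)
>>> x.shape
(7, 11, 7, 7)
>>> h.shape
(2, 3, 11, 2)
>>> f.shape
(7, 7)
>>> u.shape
(3, 7)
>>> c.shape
(3, 7, 2, 7)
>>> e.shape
(7, 2, 7, 7)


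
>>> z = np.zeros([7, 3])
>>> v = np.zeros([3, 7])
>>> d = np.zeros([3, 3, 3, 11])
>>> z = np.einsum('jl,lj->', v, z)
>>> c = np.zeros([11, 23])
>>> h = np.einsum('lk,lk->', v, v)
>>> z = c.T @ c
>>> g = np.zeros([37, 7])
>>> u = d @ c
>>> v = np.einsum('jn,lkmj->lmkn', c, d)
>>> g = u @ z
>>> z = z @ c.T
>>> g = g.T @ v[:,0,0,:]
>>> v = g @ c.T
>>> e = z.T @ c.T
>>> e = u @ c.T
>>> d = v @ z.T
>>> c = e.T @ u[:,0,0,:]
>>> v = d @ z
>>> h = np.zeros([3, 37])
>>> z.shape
(23, 11)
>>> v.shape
(23, 3, 3, 11)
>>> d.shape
(23, 3, 3, 23)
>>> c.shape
(11, 3, 3, 23)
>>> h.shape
(3, 37)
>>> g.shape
(23, 3, 3, 23)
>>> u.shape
(3, 3, 3, 23)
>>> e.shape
(3, 3, 3, 11)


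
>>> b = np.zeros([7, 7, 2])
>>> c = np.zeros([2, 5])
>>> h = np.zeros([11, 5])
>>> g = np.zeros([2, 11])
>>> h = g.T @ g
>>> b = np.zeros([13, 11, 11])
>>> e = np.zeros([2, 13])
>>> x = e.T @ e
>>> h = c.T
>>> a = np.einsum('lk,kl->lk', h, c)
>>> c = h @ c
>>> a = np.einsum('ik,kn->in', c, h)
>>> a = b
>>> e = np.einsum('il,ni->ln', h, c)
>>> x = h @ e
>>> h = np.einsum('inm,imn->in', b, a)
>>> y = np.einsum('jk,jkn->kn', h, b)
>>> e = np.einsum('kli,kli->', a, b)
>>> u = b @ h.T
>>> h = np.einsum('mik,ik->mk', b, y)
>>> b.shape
(13, 11, 11)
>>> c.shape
(5, 5)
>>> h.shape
(13, 11)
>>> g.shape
(2, 11)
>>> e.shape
()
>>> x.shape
(5, 5)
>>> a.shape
(13, 11, 11)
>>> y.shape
(11, 11)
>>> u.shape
(13, 11, 13)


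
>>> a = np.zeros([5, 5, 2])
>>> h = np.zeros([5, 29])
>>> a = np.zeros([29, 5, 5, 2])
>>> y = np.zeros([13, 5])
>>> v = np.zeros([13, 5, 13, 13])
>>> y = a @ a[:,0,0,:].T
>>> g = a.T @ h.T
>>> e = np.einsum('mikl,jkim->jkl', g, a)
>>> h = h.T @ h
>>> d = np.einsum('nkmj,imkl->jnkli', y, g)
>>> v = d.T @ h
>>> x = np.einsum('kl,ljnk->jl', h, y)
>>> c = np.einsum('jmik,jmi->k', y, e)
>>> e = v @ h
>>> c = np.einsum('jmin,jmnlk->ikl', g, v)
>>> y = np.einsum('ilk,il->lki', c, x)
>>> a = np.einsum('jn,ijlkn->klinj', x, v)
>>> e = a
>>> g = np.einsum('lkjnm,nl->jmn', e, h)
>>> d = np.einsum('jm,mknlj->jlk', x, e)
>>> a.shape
(29, 5, 2, 29, 5)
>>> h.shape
(29, 29)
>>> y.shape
(29, 29, 5)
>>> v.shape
(2, 5, 5, 29, 29)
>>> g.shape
(2, 5, 29)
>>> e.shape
(29, 5, 2, 29, 5)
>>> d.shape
(5, 29, 5)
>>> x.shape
(5, 29)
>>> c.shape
(5, 29, 29)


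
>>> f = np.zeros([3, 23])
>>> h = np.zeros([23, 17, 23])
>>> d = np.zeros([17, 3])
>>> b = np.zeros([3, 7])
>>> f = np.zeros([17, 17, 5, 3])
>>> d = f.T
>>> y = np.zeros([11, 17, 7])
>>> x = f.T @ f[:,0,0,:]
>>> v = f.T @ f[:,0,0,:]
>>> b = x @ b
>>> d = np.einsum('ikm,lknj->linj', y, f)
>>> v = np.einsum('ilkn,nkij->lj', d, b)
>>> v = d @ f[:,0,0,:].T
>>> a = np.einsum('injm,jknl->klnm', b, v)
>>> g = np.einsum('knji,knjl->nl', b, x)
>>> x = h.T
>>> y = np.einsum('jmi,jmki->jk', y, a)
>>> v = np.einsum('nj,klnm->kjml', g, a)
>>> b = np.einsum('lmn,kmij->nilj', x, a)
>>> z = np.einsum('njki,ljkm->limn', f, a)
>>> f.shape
(17, 17, 5, 3)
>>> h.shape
(23, 17, 23)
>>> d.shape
(17, 11, 5, 3)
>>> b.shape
(23, 5, 23, 7)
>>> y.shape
(11, 5)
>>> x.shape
(23, 17, 23)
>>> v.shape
(11, 3, 7, 17)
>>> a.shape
(11, 17, 5, 7)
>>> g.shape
(5, 3)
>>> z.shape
(11, 3, 7, 17)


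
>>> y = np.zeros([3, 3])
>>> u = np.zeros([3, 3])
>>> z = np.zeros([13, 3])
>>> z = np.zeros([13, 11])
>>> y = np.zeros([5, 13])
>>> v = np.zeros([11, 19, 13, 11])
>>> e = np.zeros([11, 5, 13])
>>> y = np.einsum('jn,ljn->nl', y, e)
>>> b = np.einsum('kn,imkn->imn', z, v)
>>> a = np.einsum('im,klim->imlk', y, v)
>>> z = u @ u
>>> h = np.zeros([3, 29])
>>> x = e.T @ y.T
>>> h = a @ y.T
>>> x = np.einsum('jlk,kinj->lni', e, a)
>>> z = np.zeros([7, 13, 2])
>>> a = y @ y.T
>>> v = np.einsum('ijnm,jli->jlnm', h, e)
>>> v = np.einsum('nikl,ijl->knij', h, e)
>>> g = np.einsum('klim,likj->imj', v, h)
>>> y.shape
(13, 11)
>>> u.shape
(3, 3)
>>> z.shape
(7, 13, 2)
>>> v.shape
(19, 13, 11, 5)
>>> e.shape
(11, 5, 13)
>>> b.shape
(11, 19, 11)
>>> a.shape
(13, 13)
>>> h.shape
(13, 11, 19, 13)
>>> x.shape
(5, 19, 11)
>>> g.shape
(11, 5, 13)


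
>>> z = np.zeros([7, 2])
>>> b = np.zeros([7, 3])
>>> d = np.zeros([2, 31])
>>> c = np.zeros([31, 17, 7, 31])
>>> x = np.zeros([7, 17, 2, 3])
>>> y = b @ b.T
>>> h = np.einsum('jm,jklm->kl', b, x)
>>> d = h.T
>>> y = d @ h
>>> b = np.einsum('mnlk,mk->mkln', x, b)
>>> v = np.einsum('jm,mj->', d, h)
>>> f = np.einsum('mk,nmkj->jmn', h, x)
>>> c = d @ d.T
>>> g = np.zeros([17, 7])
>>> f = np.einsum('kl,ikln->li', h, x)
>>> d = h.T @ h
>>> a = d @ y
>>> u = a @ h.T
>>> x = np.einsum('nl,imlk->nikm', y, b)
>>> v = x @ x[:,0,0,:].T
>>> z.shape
(7, 2)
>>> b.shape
(7, 3, 2, 17)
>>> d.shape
(2, 2)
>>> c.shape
(2, 2)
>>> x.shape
(2, 7, 17, 3)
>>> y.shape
(2, 2)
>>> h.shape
(17, 2)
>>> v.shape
(2, 7, 17, 2)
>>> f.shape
(2, 7)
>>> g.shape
(17, 7)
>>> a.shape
(2, 2)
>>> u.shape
(2, 17)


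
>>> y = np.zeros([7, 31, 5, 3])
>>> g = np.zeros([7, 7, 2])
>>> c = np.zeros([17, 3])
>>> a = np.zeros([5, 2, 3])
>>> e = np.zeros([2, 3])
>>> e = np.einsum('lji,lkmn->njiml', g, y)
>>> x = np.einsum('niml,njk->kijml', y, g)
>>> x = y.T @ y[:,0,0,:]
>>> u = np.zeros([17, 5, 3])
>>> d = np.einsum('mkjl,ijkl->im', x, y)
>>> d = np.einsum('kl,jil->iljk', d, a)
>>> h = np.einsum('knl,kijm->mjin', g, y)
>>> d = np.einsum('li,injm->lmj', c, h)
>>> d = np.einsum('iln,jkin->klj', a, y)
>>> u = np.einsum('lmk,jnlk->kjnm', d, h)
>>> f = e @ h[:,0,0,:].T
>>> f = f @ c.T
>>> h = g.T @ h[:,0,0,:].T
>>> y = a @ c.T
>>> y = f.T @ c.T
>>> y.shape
(17, 5, 2, 7, 17)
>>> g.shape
(7, 7, 2)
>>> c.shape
(17, 3)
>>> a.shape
(5, 2, 3)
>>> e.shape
(3, 7, 2, 5, 7)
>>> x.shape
(3, 5, 31, 3)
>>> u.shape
(7, 3, 5, 2)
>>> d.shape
(31, 2, 7)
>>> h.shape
(2, 7, 3)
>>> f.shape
(3, 7, 2, 5, 17)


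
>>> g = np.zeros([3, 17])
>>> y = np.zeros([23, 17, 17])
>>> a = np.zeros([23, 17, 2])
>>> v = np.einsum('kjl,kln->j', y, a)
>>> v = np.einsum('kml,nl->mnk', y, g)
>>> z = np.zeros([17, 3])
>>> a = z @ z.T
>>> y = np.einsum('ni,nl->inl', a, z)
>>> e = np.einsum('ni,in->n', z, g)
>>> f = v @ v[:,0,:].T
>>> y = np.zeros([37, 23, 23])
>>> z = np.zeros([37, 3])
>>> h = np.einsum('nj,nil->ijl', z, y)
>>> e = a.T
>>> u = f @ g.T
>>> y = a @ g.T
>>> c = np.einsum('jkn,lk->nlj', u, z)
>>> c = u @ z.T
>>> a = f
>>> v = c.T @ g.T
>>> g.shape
(3, 17)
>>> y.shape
(17, 3)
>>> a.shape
(17, 3, 17)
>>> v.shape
(37, 3, 3)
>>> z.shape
(37, 3)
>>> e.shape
(17, 17)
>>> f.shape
(17, 3, 17)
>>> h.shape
(23, 3, 23)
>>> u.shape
(17, 3, 3)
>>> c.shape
(17, 3, 37)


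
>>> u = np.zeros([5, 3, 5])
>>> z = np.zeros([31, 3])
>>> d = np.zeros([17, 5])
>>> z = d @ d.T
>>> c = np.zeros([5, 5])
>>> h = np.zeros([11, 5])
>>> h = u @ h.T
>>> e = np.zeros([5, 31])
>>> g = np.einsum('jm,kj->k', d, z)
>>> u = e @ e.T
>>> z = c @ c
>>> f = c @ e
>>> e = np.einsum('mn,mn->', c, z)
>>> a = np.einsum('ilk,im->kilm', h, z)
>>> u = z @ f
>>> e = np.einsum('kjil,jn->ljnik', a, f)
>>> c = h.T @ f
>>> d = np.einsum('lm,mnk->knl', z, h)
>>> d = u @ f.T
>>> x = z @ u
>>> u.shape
(5, 31)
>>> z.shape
(5, 5)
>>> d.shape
(5, 5)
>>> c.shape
(11, 3, 31)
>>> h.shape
(5, 3, 11)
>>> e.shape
(5, 5, 31, 3, 11)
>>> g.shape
(17,)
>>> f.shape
(5, 31)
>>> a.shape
(11, 5, 3, 5)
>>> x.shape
(5, 31)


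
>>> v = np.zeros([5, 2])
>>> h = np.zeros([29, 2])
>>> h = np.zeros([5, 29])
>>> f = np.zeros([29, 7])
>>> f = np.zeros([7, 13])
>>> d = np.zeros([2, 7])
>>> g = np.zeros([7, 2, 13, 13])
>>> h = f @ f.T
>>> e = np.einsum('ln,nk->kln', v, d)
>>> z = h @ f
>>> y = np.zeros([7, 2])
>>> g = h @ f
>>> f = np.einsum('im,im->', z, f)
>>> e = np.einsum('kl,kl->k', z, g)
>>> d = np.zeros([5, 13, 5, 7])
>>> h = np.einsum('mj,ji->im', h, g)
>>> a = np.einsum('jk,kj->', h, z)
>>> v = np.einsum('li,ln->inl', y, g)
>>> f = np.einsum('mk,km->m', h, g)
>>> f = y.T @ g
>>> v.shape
(2, 13, 7)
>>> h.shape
(13, 7)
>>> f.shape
(2, 13)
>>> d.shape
(5, 13, 5, 7)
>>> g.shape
(7, 13)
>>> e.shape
(7,)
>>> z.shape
(7, 13)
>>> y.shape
(7, 2)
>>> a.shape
()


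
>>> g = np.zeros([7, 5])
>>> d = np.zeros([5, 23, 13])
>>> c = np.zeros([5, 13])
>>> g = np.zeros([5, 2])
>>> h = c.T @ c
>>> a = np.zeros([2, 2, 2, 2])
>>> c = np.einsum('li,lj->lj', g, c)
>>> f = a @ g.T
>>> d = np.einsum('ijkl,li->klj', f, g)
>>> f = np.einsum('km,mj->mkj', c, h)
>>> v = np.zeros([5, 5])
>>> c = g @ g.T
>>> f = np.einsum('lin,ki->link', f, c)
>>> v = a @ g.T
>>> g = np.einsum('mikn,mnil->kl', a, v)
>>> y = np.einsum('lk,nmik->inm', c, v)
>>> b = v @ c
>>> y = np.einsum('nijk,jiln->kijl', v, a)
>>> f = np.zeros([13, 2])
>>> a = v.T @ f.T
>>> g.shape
(2, 5)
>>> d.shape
(2, 5, 2)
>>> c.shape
(5, 5)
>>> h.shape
(13, 13)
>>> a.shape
(5, 2, 2, 13)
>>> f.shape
(13, 2)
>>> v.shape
(2, 2, 2, 5)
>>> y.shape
(5, 2, 2, 2)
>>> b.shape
(2, 2, 2, 5)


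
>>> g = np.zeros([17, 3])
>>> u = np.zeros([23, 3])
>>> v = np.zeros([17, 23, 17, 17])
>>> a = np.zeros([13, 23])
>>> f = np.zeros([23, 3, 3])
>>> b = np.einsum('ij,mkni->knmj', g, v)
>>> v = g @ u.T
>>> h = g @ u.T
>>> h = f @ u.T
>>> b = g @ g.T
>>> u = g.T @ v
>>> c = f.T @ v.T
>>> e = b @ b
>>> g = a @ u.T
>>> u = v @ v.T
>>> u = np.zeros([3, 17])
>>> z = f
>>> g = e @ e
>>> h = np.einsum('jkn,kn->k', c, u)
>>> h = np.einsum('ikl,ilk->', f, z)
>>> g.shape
(17, 17)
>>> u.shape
(3, 17)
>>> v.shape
(17, 23)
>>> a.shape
(13, 23)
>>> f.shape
(23, 3, 3)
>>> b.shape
(17, 17)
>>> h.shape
()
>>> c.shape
(3, 3, 17)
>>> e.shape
(17, 17)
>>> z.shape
(23, 3, 3)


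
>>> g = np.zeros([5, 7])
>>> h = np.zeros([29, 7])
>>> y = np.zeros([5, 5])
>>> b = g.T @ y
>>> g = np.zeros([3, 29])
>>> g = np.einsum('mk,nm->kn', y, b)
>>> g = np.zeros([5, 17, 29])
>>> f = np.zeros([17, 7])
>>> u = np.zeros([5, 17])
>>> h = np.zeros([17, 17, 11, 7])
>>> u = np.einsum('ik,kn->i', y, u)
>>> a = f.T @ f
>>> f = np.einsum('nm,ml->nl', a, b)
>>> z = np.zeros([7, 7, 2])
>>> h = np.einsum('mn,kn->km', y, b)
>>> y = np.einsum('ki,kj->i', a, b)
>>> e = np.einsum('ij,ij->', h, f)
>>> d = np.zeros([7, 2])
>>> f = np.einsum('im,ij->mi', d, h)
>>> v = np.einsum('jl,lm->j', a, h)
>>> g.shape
(5, 17, 29)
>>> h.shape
(7, 5)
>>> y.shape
(7,)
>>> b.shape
(7, 5)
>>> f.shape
(2, 7)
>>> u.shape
(5,)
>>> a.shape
(7, 7)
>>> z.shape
(7, 7, 2)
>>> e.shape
()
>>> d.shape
(7, 2)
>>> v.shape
(7,)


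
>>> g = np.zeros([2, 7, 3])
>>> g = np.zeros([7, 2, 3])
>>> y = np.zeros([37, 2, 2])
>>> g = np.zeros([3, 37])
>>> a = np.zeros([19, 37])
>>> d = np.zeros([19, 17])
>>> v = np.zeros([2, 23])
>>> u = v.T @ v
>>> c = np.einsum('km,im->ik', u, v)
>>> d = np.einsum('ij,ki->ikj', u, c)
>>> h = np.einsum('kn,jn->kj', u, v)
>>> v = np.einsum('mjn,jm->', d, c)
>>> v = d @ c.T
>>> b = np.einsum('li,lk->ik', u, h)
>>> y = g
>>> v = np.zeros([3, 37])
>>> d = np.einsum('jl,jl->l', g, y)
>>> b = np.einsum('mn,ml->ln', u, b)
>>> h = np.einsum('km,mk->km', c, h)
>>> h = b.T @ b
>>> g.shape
(3, 37)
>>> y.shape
(3, 37)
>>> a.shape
(19, 37)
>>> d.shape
(37,)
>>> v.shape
(3, 37)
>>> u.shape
(23, 23)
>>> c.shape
(2, 23)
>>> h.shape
(23, 23)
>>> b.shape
(2, 23)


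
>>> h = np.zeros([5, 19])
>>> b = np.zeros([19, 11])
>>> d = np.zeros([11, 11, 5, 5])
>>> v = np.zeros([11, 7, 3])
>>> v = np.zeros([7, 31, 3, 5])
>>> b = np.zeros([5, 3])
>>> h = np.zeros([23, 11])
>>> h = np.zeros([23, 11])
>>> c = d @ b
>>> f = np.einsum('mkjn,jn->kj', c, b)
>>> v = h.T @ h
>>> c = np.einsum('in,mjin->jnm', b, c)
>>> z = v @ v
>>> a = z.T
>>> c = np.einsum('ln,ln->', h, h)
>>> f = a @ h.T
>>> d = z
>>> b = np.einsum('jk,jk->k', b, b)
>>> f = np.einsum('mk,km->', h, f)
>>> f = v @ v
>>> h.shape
(23, 11)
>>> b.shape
(3,)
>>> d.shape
(11, 11)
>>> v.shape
(11, 11)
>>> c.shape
()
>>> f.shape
(11, 11)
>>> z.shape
(11, 11)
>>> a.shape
(11, 11)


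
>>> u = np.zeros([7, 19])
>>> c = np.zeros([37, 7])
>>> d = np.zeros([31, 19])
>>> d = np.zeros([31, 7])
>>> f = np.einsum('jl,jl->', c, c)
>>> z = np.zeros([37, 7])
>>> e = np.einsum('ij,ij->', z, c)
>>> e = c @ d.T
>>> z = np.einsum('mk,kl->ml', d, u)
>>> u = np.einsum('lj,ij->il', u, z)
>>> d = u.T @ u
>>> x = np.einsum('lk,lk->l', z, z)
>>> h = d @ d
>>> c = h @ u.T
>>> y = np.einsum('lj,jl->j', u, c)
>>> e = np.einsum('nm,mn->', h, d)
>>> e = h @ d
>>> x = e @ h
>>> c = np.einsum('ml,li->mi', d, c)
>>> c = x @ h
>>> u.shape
(31, 7)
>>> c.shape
(7, 7)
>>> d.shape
(7, 7)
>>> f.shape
()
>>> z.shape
(31, 19)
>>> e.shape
(7, 7)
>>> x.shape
(7, 7)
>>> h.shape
(7, 7)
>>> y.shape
(7,)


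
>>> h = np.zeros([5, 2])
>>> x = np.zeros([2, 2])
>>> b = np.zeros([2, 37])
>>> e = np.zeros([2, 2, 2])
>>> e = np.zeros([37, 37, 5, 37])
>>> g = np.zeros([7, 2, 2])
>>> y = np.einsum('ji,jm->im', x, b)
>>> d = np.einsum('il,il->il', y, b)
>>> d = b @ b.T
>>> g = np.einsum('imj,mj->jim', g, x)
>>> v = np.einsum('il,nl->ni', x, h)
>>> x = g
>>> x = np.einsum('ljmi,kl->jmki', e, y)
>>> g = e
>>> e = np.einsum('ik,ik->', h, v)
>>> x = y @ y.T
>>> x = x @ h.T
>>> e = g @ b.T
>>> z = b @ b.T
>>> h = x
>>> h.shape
(2, 5)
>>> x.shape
(2, 5)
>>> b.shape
(2, 37)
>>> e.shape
(37, 37, 5, 2)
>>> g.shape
(37, 37, 5, 37)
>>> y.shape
(2, 37)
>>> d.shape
(2, 2)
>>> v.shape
(5, 2)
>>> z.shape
(2, 2)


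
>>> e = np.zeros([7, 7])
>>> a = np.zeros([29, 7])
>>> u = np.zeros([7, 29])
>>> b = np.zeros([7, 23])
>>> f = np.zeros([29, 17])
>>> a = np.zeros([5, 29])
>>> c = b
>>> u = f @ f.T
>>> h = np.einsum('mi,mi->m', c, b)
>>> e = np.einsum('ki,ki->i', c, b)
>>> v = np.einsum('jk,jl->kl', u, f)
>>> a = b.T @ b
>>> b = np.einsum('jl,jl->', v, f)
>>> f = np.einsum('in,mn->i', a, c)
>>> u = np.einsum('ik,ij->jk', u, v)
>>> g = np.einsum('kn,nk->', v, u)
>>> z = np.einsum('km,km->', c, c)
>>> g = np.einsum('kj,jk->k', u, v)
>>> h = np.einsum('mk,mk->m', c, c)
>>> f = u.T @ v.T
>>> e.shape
(23,)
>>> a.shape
(23, 23)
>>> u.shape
(17, 29)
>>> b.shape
()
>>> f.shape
(29, 29)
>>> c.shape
(7, 23)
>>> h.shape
(7,)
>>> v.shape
(29, 17)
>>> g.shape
(17,)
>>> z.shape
()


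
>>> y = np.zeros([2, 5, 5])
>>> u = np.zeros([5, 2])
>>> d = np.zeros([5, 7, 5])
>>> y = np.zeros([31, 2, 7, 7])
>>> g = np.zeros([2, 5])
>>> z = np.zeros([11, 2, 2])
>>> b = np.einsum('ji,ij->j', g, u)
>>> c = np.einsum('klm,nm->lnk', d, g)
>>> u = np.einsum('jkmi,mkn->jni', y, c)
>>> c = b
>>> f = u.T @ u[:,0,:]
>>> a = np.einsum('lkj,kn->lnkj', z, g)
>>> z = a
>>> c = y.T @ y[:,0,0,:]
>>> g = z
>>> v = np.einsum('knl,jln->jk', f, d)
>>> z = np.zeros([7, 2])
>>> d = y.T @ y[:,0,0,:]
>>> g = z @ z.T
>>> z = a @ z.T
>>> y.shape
(31, 2, 7, 7)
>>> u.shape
(31, 5, 7)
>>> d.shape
(7, 7, 2, 7)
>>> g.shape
(7, 7)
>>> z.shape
(11, 5, 2, 7)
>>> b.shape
(2,)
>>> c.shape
(7, 7, 2, 7)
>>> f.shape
(7, 5, 7)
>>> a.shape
(11, 5, 2, 2)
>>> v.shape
(5, 7)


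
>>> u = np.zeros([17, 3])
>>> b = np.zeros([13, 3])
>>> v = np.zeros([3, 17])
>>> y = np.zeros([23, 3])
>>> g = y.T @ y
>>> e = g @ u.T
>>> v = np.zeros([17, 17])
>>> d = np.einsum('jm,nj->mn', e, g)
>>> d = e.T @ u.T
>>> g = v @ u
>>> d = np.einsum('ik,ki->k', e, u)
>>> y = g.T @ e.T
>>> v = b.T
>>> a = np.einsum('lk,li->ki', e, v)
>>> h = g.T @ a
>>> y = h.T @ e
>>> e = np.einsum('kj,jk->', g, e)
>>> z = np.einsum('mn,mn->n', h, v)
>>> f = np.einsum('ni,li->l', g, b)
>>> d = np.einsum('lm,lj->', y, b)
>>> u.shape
(17, 3)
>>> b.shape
(13, 3)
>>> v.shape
(3, 13)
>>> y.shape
(13, 17)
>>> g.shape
(17, 3)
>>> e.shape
()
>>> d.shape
()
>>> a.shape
(17, 13)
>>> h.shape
(3, 13)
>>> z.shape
(13,)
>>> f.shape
(13,)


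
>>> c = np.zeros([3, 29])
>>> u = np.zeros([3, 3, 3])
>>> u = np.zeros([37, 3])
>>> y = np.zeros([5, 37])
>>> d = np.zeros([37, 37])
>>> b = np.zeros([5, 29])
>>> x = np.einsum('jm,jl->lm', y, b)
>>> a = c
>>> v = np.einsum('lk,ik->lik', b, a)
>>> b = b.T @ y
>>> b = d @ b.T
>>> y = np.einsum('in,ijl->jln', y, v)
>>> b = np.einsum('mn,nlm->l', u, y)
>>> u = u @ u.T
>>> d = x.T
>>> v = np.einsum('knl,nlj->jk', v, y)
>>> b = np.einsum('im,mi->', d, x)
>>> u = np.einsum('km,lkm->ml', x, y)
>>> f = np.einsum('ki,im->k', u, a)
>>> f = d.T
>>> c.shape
(3, 29)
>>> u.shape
(37, 3)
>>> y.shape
(3, 29, 37)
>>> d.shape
(37, 29)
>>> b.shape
()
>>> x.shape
(29, 37)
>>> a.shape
(3, 29)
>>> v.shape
(37, 5)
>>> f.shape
(29, 37)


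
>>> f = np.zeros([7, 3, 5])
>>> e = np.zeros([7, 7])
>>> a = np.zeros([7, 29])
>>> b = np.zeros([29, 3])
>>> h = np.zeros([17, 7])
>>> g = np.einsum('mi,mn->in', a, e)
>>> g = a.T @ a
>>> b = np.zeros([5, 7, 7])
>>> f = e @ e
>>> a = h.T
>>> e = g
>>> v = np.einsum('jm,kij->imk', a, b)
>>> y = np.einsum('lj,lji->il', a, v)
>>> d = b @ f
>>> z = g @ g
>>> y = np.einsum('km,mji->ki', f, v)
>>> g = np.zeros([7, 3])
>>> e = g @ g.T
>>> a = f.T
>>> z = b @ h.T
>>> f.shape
(7, 7)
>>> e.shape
(7, 7)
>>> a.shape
(7, 7)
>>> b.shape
(5, 7, 7)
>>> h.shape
(17, 7)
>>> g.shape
(7, 3)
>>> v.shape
(7, 17, 5)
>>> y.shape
(7, 5)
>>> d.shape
(5, 7, 7)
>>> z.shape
(5, 7, 17)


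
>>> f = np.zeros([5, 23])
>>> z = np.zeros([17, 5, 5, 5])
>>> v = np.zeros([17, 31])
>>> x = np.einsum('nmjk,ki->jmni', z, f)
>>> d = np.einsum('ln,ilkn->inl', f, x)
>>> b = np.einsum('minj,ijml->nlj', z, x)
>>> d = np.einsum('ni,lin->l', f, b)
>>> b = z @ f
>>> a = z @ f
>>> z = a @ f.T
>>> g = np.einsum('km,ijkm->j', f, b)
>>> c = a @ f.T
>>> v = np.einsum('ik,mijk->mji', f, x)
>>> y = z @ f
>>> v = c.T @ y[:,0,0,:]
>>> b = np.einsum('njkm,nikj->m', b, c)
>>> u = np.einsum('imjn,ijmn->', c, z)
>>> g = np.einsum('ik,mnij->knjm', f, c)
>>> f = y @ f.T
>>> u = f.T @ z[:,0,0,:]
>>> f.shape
(17, 5, 5, 5)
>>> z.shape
(17, 5, 5, 5)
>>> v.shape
(5, 5, 5, 23)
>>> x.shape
(5, 5, 17, 23)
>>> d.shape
(5,)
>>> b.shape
(23,)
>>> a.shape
(17, 5, 5, 23)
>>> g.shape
(23, 5, 5, 17)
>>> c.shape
(17, 5, 5, 5)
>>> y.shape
(17, 5, 5, 23)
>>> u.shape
(5, 5, 5, 5)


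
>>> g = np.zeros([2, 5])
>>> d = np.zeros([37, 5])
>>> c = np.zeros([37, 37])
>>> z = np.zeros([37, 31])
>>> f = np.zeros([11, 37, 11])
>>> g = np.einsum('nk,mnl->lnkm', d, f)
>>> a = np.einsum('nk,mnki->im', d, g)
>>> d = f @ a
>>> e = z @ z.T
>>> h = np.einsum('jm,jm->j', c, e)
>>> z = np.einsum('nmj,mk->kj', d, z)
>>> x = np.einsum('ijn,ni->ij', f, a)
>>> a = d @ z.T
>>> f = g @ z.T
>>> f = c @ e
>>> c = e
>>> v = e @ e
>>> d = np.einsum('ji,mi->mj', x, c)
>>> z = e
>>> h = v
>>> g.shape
(11, 37, 5, 11)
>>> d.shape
(37, 11)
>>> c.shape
(37, 37)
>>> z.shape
(37, 37)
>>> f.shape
(37, 37)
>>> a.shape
(11, 37, 31)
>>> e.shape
(37, 37)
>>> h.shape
(37, 37)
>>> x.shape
(11, 37)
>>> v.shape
(37, 37)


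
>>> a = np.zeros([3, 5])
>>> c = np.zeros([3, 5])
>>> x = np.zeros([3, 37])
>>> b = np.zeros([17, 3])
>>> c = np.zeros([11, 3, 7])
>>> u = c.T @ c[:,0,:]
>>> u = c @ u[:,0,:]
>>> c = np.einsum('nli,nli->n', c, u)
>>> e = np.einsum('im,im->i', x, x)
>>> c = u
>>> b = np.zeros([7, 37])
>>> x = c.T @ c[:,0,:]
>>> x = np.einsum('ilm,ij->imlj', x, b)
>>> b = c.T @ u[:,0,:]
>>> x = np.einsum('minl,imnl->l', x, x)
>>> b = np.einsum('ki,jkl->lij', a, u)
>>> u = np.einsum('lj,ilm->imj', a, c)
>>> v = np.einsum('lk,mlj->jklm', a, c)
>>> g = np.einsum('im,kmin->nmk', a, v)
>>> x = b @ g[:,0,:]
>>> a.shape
(3, 5)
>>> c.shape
(11, 3, 7)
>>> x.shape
(7, 5, 7)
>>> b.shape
(7, 5, 11)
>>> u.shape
(11, 7, 5)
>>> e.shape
(3,)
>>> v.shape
(7, 5, 3, 11)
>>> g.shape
(11, 5, 7)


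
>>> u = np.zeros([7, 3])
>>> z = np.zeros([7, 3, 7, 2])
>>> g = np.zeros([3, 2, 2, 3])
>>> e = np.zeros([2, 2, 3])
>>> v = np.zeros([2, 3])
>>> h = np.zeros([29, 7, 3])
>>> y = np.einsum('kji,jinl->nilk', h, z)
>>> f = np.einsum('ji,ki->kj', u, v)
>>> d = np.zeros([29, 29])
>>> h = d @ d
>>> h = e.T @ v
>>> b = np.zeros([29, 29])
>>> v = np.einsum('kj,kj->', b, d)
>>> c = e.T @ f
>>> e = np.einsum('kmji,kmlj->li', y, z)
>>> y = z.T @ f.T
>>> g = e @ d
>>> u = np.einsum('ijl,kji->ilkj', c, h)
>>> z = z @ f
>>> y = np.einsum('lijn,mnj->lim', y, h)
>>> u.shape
(3, 7, 3, 2)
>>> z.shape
(7, 3, 7, 7)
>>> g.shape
(7, 29)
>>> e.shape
(7, 29)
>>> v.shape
()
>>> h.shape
(3, 2, 3)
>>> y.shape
(2, 7, 3)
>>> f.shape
(2, 7)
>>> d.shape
(29, 29)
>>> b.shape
(29, 29)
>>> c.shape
(3, 2, 7)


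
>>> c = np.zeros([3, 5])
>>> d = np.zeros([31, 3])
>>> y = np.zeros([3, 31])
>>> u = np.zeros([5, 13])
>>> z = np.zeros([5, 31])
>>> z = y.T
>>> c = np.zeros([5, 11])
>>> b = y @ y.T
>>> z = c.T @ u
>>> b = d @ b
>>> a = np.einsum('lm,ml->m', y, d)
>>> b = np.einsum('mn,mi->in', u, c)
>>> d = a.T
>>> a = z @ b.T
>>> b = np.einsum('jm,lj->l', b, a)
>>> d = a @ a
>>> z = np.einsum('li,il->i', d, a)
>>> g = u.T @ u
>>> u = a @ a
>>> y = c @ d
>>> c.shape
(5, 11)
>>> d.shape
(11, 11)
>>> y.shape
(5, 11)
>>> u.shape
(11, 11)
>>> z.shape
(11,)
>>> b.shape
(11,)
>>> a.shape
(11, 11)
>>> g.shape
(13, 13)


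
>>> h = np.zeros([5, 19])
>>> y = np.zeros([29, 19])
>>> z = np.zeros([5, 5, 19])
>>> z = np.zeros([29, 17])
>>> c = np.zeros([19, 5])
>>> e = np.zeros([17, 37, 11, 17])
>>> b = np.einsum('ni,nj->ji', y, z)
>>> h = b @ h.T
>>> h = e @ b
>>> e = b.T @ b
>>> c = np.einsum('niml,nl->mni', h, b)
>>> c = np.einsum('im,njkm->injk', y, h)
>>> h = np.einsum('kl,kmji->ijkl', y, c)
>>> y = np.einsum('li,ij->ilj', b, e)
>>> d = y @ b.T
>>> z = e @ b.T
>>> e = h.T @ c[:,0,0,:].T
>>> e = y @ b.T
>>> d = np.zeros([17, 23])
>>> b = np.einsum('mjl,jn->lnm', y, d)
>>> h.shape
(11, 37, 29, 19)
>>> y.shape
(19, 17, 19)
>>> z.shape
(19, 17)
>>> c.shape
(29, 17, 37, 11)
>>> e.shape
(19, 17, 17)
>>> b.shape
(19, 23, 19)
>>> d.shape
(17, 23)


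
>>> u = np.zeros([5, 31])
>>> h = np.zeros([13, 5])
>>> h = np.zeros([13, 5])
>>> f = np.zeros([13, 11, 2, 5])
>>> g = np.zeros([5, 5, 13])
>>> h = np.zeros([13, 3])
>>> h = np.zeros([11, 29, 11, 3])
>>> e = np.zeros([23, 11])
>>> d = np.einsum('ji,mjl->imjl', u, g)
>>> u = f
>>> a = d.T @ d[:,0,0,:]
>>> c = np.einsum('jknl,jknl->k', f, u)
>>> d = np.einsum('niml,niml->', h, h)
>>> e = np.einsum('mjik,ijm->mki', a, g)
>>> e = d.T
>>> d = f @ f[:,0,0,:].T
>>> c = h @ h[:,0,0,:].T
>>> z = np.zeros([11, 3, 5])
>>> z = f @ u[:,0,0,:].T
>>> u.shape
(13, 11, 2, 5)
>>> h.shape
(11, 29, 11, 3)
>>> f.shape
(13, 11, 2, 5)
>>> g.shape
(5, 5, 13)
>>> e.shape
()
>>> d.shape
(13, 11, 2, 13)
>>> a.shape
(13, 5, 5, 13)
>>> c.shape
(11, 29, 11, 11)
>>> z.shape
(13, 11, 2, 13)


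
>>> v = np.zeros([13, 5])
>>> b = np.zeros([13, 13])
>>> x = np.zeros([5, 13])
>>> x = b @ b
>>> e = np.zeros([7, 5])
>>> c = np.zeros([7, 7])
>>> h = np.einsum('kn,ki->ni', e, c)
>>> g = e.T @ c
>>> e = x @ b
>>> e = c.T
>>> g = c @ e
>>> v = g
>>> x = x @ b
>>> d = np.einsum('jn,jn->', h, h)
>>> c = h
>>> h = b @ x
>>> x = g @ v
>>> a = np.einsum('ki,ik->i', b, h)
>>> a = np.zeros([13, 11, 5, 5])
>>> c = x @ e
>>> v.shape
(7, 7)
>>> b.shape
(13, 13)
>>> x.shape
(7, 7)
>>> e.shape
(7, 7)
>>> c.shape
(7, 7)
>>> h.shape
(13, 13)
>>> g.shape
(7, 7)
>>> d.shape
()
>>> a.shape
(13, 11, 5, 5)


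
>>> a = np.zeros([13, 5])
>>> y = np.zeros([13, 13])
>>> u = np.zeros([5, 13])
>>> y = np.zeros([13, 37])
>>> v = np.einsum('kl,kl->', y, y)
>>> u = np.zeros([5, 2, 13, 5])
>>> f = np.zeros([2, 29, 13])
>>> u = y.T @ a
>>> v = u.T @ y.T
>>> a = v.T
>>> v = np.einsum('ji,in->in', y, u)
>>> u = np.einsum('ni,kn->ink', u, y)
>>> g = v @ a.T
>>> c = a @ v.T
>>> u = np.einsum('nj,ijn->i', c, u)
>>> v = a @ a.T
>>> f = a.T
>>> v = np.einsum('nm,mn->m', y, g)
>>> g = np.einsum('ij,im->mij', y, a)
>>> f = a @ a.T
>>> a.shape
(13, 5)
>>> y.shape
(13, 37)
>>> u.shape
(5,)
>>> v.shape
(37,)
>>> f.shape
(13, 13)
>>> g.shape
(5, 13, 37)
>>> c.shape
(13, 37)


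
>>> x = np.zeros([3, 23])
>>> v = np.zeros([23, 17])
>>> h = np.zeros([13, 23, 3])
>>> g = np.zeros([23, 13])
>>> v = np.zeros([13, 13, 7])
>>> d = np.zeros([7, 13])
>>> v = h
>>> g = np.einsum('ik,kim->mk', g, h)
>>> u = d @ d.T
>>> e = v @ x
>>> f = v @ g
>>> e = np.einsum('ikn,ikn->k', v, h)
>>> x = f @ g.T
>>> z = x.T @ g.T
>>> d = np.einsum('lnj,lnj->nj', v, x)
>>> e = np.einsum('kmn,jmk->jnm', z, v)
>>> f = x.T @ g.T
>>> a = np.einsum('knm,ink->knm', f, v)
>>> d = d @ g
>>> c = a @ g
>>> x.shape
(13, 23, 3)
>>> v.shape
(13, 23, 3)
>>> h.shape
(13, 23, 3)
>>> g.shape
(3, 13)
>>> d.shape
(23, 13)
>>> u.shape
(7, 7)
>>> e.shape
(13, 3, 23)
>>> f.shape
(3, 23, 3)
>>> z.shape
(3, 23, 3)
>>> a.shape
(3, 23, 3)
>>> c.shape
(3, 23, 13)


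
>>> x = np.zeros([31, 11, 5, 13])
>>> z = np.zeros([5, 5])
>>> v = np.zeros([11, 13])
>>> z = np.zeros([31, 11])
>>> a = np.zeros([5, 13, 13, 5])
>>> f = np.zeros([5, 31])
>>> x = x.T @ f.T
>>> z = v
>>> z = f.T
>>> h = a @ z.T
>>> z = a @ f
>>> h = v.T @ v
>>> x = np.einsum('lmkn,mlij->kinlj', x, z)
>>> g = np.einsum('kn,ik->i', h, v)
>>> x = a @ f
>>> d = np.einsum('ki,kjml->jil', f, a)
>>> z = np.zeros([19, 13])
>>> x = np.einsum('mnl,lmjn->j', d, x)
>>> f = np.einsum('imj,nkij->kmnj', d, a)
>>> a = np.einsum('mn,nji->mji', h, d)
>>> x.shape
(13,)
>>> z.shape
(19, 13)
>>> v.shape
(11, 13)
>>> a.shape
(13, 31, 5)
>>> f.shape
(13, 31, 5, 5)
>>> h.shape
(13, 13)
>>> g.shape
(11,)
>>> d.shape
(13, 31, 5)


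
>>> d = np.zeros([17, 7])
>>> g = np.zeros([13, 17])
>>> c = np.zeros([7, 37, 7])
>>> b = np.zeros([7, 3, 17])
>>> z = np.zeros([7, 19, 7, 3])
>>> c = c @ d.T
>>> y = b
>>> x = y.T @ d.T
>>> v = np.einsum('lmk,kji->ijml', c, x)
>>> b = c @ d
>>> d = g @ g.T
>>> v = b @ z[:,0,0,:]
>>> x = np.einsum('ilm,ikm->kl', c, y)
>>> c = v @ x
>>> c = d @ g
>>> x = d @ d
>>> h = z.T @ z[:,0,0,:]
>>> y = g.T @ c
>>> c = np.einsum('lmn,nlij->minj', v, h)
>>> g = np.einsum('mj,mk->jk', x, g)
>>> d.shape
(13, 13)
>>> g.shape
(13, 17)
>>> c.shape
(37, 19, 3, 3)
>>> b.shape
(7, 37, 7)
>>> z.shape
(7, 19, 7, 3)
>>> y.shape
(17, 17)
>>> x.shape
(13, 13)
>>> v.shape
(7, 37, 3)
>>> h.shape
(3, 7, 19, 3)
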